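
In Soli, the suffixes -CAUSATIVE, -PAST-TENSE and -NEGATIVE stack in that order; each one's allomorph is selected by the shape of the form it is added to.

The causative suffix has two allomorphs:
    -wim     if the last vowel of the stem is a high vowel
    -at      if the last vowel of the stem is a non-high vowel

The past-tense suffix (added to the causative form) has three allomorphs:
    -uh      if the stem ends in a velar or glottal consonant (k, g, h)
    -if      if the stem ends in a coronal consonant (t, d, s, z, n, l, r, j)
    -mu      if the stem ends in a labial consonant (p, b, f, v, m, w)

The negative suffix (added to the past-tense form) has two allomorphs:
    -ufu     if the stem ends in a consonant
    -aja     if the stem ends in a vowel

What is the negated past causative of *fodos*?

*fodos* — last vowel /o/ (a non-high vowel) → -at → *fodosat*.
Since the final consonant of the causative form *fodosat* is /t/ (coronal), it takes -if, giving *fodosatif*.
Since the final sound of the past-tense form *fodosatif* is /f/ (a consonant), it takes -ufu, giving *fodosatifufu*.

fodosatifufu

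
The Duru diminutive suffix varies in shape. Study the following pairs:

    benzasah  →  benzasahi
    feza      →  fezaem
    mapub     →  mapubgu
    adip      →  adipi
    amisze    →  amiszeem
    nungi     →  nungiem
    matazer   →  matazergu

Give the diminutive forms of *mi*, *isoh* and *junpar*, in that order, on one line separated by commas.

The pattern is voicing of the final sound: -i when the stem ends in a voiceless consonant (*benzasah*, *adip*); -gu when the stem ends in a voiced consonant (*mapub*, *matazer*); -em when the stem ends in a vowel (*feza*, *amisze*, *nungi*).
Since the final sound of *mi* is /i/ (a vowel), it takes -em, giving *miem*.
Since the final sound of *isoh* is /h/ (a voiceless consonant), it takes -i, giving *isohi*.
The final sound of *junpar* is /r/, which is a voiced consonant, so the suffix is -gu, giving *junpargu*.

miem, isohi, junpargu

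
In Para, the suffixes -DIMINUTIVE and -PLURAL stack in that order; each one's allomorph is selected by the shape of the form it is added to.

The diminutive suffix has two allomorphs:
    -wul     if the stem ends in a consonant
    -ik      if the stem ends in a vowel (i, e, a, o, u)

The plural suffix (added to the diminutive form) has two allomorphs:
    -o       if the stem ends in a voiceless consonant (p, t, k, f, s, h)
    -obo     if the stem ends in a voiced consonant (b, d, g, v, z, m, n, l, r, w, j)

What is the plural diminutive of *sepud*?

sepudwulobo

Since the final sound of *sepud* is /d/ (a consonant), it takes -wul, giving *sepudwul*.
The diminutive form *sepudwul*: final consonant = /l/, voiced → -obo → *sepudwulobo*.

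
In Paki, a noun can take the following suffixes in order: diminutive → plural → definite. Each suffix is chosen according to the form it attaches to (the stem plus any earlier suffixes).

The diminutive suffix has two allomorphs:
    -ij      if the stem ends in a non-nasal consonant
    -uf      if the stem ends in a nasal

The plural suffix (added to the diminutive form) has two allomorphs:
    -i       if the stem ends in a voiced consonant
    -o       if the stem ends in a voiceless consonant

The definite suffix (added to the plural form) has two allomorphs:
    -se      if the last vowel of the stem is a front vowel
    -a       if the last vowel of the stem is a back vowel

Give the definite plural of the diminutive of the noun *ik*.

ikijise

The final consonant of *ik* is /k/, which is non-nasal, so the diminutive suffix is -ij, giving *ikij*.
The final consonant of the diminutive form *ikij* is /j/, which is voiced, so the plural suffix is -i, giving *ikiji*.
The plural form *ikiji* — last vowel /i/ (a front vowel) → -se → *ikijise*.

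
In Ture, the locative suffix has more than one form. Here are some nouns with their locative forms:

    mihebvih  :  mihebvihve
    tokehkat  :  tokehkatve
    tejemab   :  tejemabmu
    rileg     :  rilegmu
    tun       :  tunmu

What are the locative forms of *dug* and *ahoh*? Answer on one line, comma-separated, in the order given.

dugmu, ahohve

Looking at the final consonant of each stem: -ve when the stem ends in a voiceless consonant (*mihebvih*, *tokehkat*); -mu when the stem ends in a voiced consonant (*tejemab*, *rileg*, *tun*).
*dug* — final consonant /g/ (voiced) → -mu → *dugmu*.
The final consonant of *ahoh* is /h/, which is voiceless, so the suffix is -ve, giving *ahohve*.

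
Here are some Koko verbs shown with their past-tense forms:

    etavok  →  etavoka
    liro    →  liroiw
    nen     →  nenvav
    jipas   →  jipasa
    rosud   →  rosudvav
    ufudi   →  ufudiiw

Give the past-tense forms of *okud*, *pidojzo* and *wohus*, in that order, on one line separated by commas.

The alternation tracks the final sound of the stem — -a when the stem ends in a voiceless consonant (*etavok*, *jipas*); -vav when the stem ends in a voiced consonant (*nen*, *rosud*); -iw when the stem ends in a vowel (*liro*, *ufudi*).
Since the final sound of *okud* is /d/ (a voiced consonant), it takes -vav, giving *okudvav*.
*pidojzo*: final sound = /o/, a vowel → -iw → *pidojzoiw*.
The final sound of *wohus* is /s/, which is a voiceless consonant, so the suffix is -a, giving *wohusa*.

okudvav, pidojzoiw, wohusa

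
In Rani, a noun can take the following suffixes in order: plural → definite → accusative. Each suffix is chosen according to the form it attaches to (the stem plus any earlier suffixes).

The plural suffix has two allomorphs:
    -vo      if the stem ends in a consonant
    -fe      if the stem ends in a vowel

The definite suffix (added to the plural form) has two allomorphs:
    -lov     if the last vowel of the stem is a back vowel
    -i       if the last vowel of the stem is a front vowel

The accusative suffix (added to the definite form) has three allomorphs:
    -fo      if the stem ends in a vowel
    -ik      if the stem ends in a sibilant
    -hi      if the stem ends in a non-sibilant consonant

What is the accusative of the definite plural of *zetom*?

Since the final sound of *zetom* is /m/ (a consonant), it takes -vo, giving *zetomvo*.
The plural form *zetomvo*: last vowel = /o/, a back vowel → -lov → *zetomvolov*.
The definite form *zetomvolov* — final sound /v/ (a non-sibilant consonant) → -hi → *zetomvolovhi*.

zetomvolovhi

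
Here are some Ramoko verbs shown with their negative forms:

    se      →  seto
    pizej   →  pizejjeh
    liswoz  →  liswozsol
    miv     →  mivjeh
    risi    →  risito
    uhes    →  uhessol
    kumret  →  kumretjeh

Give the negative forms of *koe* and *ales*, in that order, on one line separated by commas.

The suffix is conditioned by the final sound: -sol when the stem ends in a sibilant (*liswoz*, *uhes*); -jeh when the stem ends in a non-sibilant consonant (*pizej*, *miv*, *kumret*); -to when the stem ends in a vowel (*se*, *risi*).
*koe*: final sound = /e/, a vowel → -to → *koeto*.
The final sound of *ales* is /s/, which is a sibilant, so the suffix is -sol, giving *alessol*.

koeto, alessol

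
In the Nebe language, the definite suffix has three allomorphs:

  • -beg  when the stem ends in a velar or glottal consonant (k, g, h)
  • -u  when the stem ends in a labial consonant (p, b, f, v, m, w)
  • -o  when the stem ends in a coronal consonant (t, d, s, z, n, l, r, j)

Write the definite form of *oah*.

The final consonant of *oah* is /h/, which is velar/glottal, so the suffix is -beg, giving *oahbeg*.

oahbeg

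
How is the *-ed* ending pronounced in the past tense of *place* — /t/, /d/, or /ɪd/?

/t/

The stem *place* ends in a voiceless consonant other than /t/.
The -ed suffix is realized as /ɪd/ after /t, d/; as /t/ after other voiceless consonants; and as /d/ after other voiced sounds.
So -ed on *place* is pronounced /t/.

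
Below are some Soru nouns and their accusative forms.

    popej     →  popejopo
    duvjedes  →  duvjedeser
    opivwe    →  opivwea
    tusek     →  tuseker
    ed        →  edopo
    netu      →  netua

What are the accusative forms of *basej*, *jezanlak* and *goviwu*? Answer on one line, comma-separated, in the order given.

Looking at the final sound of each stem: -er when the stem ends in a voiceless consonant (*duvjedes*, *tusek*); -opo when the stem ends in a voiced consonant (*popej*, *ed*); -a when the stem ends in a vowel (*opivwe*, *netu*).
*basej*: final sound = /j/, a voiced consonant → -opo → *basejopo*.
*jezanlak*: final sound = /k/, a voiceless consonant → -er → *jezanlaker*.
*goviwu* — final sound /u/ (a vowel) → -a → *goviwua*.

basejopo, jezanlaker, goviwua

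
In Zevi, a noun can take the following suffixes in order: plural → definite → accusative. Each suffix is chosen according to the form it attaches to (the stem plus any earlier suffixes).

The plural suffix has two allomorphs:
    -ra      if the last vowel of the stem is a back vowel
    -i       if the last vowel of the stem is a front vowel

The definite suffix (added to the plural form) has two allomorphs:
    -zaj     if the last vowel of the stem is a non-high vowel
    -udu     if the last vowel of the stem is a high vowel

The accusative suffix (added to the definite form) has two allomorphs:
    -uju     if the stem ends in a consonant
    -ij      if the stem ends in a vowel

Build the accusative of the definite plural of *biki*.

bikiiuduij

The last vowel of *biki* is /i/, which is a front vowel, so the plural suffix is -i, giving *bikii*.
The last vowel of the plural form *bikii* is /i/, which is a high vowel, so the definite suffix is -udu, giving *bikiiudu*.
The final sound of the definite form *bikiiudu* is /u/, which is a vowel, so the accusative suffix is -ij, giving *bikiiuduij*.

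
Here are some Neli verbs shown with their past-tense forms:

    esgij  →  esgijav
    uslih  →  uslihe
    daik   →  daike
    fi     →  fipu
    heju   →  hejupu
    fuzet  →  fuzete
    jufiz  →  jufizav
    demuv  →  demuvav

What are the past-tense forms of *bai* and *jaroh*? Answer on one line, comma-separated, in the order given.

Looking at the final sound of each stem: -e when the stem ends in a voiceless consonant (*uslih*, *daik*, *fuzet*); -av when the stem ends in a voiced consonant (*esgij*, *jufiz*, *demuv*); -pu when the stem ends in a vowel (*fi*, *heju*).
*bai*: final sound = /i/, a vowel → -pu → *baipu*.
Since the final sound of *jaroh* is /h/ (a voiceless consonant), it takes -e, giving *jarohe*.

baipu, jarohe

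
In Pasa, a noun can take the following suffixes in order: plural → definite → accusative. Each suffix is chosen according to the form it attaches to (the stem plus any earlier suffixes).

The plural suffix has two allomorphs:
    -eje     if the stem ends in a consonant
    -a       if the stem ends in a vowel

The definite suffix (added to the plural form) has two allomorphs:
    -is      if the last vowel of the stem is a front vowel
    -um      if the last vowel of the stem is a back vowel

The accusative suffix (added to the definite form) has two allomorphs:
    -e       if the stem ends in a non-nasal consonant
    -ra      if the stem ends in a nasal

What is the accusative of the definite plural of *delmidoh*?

delmidohejeise

The final sound of *delmidoh* is /h/, which is a consonant, so the plural suffix is -eje, giving *delmidoheje*.
The last vowel of the plural form *delmidoheje* is /e/, which is a front vowel, so the definite suffix is -is, giving *delmidohejeis*.
The definite form *delmidohejeis* — final consonant /s/ (non-nasal) → -e → *delmidohejeise*.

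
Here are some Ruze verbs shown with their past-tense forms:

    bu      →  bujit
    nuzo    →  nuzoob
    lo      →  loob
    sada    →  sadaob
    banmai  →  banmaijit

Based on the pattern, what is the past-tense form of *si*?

sijit

The pattern is height harmony: -jit when the last vowel of the stem is a high vowel (*bu*, *banmai*); -ob when the last vowel of the stem is a non-high vowel (*nuzo*, *lo*, *sada*).
*si*: last vowel = /i/, a high vowel → -jit → *sijit*.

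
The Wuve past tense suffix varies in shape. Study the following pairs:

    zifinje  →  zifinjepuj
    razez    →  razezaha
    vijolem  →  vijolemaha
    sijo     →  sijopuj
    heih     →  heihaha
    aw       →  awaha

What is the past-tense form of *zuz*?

The alternation tracks the final sound of the stem — -aha when the stem ends in a consonant (*razez*, *vijolem*, *heih*, *aw*); -puj when the stem ends in a vowel (*zifinje*, *sijo*).
*zuz* — final sound /z/ (a consonant) → -aha → *zuzaha*.

zuzaha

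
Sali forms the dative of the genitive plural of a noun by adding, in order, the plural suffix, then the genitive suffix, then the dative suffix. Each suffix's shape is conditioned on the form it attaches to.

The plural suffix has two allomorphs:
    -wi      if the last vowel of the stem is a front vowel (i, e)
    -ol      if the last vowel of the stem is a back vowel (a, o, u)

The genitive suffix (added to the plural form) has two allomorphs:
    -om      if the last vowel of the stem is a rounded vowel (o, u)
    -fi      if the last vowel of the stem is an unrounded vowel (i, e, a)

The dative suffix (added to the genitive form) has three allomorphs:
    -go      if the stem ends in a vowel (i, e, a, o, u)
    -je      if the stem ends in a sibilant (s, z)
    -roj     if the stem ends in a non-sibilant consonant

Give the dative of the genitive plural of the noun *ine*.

Since the last vowel of *ine* is /e/ (a front vowel), it takes -wi, giving *inewi*.
The last vowel of the plural form *inewi* is /i/, which is an unrounded vowel, so the genitive suffix is -fi, giving *inewifi*.
The final sound of the genitive form *inewifi* is /i/, which is a vowel, so the dative suffix is -go, giving *inewifigo*.

inewifigo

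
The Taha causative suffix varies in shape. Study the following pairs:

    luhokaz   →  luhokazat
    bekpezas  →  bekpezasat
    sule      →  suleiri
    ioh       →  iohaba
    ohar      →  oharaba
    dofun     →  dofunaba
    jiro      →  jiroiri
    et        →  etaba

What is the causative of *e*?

eiri

The pattern is sibilance of the final sound: -at when the stem ends in a sibilant (*luhokaz*, *bekpezas*); -aba when the stem ends in a non-sibilant consonant (*ioh*, *ohar*, *dofun*, *et*); -iri when the stem ends in a vowel (*sule*, *jiro*).
The final sound of *e* is /e/, which is a vowel, so the suffix is -iri, giving *eiri*.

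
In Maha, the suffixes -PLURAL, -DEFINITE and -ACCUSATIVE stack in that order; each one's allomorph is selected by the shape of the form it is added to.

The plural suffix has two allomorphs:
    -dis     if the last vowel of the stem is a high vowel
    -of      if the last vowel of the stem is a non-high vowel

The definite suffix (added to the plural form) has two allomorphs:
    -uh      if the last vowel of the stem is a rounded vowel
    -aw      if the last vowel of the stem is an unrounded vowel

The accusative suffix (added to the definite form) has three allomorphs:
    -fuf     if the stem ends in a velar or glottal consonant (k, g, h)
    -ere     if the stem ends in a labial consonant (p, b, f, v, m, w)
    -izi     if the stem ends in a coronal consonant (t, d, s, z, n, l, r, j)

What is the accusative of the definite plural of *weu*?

*weu* — last vowel /u/ (a high vowel) → -dis → *weudis*.
The last vowel of the plural form *weudis* is /i/, which is an unrounded vowel, so the definite suffix is -aw, giving *weudisaw*.
The definite form *weudisaw* — final consonant /w/ (labial) → -ere → *weudisawere*.

weudisawere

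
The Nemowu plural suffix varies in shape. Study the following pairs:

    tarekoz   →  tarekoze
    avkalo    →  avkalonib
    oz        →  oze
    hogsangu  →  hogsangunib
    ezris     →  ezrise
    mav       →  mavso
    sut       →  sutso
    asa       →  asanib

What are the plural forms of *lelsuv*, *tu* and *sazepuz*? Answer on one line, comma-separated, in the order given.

lelsuvso, tunib, sazepuze

The suffix is conditioned by the final sound: -e when the stem ends in a sibilant (*tarekoz*, *oz*, *ezris*); -so when the stem ends in a non-sibilant consonant (*mav*, *sut*); -nib when the stem ends in a vowel (*avkalo*, *hogsangu*, *asa*).
The final sound of *lelsuv* is /v/, which is a non-sibilant consonant, so the suffix is -so, giving *lelsuvso*.
*tu* — final sound /u/ (a vowel) → -nib → *tunib*.
*sazepuz*: final sound = /z/, a sibilant → -e → *sazepuze*.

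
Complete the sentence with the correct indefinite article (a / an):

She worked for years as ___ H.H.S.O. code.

an

The indefinite article is chosen by the initial *sound* of the following word, not its spelling.
The initialism *H.H.S.O.* is read letter by letter; the first letter, H, is pronounced /eɪtʃ/, which begins with a vowel sound.
So the article is *an*: She worked for years as an H.H.S.O. code.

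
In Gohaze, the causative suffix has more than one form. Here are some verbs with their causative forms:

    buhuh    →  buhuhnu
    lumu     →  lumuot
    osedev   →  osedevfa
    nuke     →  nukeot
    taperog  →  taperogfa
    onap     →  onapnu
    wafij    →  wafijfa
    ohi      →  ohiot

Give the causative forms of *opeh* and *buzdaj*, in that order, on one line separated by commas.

opehnu, buzdajfa

The alternation tracks the final sound of the stem — -nu when the stem ends in a voiceless consonant (*buhuh*, *onap*); -fa when the stem ends in a voiced consonant (*osedev*, *taperog*, *wafij*); -ot when the stem ends in a vowel (*lumu*, *nuke*, *ohi*).
*opeh* — final sound /h/ (a voiceless consonant) → -nu → *opehnu*.
Since the final sound of *buzdaj* is /j/ (a voiced consonant), it takes -fa, giving *buzdajfa*.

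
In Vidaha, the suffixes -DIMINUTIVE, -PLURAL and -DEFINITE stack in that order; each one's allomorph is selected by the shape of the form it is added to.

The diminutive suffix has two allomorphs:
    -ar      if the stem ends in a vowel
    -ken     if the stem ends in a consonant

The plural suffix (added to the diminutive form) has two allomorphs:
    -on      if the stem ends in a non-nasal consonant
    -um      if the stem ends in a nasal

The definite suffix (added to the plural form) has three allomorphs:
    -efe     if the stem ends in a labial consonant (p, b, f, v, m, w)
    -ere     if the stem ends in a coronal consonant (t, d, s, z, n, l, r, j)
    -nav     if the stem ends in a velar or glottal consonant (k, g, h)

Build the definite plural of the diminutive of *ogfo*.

Since the final sound of *ogfo* is /o/ (a vowel), it takes -ar, giving *ogfoar*.
Since the final consonant of the diminutive form *ogfoar* is /r/ (non-nasal), it takes -on, giving *ogfoaron*.
The plural form *ogfoaron* — final consonant /n/ (coronal) → -ere → *ogfoaronere*.

ogfoaronere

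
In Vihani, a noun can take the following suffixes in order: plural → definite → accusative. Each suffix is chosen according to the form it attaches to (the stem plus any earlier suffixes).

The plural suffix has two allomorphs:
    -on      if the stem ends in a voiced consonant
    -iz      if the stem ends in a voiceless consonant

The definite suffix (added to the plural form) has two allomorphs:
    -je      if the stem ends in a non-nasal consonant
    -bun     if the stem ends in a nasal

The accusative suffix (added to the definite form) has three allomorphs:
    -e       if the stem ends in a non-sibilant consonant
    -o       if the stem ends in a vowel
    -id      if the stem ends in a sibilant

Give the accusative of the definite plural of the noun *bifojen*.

bifojenonbune

The final consonant of *bifojen* is /n/, which is voiced, so the plural suffix is -on, giving *bifojenon*.
The plural form *bifojenon*: final consonant = /n/, a nasal → -bun → *bifojenonbun*.
The definite form *bifojenonbun* — final sound /n/ (a non-sibilant consonant) → -e → *bifojenonbune*.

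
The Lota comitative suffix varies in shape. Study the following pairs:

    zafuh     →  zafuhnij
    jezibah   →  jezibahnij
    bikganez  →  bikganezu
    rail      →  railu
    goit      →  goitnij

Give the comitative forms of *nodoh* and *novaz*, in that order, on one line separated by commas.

nodohnij, novazu

The alternation tracks the final consonant of the stem — -nij when the stem ends in a voiceless consonant (*zafuh*, *jezibah*, *goit*); -u when the stem ends in a voiced consonant (*bikganez*, *rail*).
The final consonant of *nodoh* is /h/, which is voiceless, so the suffix is -nij, giving *nodohnij*.
*novaz* — final consonant /z/ (voiced) → -u → *novazu*.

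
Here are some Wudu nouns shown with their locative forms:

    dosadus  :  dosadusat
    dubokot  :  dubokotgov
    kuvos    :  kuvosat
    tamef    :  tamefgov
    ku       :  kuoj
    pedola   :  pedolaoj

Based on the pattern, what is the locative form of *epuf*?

The alternation tracks the final sound of the stem — -at when the stem ends in a sibilant (*dosadus*, *kuvos*); -gov when the stem ends in a non-sibilant consonant (*dubokot*, *tamef*); -oj when the stem ends in a vowel (*ku*, *pedola*).
*epuf*: final sound = /f/, a non-sibilant consonant → -gov → *epufgov*.

epufgov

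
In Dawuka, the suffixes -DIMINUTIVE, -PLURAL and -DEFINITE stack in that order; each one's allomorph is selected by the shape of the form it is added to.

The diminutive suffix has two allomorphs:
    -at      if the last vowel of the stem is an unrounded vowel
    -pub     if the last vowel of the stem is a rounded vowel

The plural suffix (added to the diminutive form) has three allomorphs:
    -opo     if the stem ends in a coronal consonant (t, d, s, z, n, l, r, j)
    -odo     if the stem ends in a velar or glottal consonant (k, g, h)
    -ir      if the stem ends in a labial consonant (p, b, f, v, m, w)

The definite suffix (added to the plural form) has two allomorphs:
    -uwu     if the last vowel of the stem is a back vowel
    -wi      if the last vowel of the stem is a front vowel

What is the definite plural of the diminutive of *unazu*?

unazupubirwi

Since the last vowel of *unazu* is /u/ (a rounded vowel), it takes -pub, giving *unazupub*.
The diminutive form *unazupub* — final consonant /b/ (labial) → -ir → *unazupubir*.
The plural form *unazupubir*: last vowel = /i/, a front vowel → -wi → *unazupubirwi*.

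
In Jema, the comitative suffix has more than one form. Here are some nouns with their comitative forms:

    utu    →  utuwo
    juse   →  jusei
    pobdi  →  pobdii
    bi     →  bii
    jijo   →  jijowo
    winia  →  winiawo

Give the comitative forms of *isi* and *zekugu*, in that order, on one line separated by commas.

isii, zekuguwo

The alternation tracks the last vowel of the stem — -i when the last vowel of the stem is a front vowel (*juse*, *pobdi*, *bi*); -wo when the last vowel of the stem is a back vowel (*utu*, *jijo*, *winia*).
*isi*: last vowel = /i/, a front vowel → -i → *isii*.
The last vowel of *zekugu* is /u/, which is a back vowel, so the suffix is -wo, giving *zekuguwo*.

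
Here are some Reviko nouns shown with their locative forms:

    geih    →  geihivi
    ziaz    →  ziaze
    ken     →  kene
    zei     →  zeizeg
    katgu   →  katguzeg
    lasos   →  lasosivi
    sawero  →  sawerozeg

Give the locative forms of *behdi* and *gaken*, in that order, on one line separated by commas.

behdizeg, gakene

The alternation tracks the final sound of the stem — -ivi when the stem ends in a voiceless consonant (*geih*, *lasos*); -e when the stem ends in a voiced consonant (*ziaz*, *ken*); -zeg when the stem ends in a vowel (*zei*, *katgu*, *sawero*).
Since the final sound of *behdi* is /i/ (a vowel), it takes -zeg, giving *behdizeg*.
The final sound of *gaken* is /n/, which is a voiced consonant, so the suffix is -e, giving *gakene*.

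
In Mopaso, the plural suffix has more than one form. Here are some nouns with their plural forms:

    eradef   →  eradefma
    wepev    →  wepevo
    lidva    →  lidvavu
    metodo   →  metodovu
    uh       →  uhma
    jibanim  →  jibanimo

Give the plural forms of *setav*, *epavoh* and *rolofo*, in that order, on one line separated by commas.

Looking at the final sound of each stem: -ma when the stem ends in a voiceless consonant (*eradef*, *uh*); -o when the stem ends in a voiced consonant (*wepev*, *jibanim*); -vu when the stem ends in a vowel (*lidva*, *metodo*).
Since the final sound of *setav* is /v/ (a voiced consonant), it takes -o, giving *setavo*.
*epavoh* — final sound /h/ (a voiceless consonant) → -ma → *epavohma*.
The final sound of *rolofo* is /o/, which is a vowel, so the suffix is -vu, giving *rolofovu*.

setavo, epavohma, rolofovu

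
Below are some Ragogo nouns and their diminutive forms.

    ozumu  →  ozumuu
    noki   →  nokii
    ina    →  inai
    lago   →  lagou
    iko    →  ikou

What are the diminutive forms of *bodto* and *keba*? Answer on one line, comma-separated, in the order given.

bodtou, kebai

The pattern is rounding harmony: -u when the last vowel of the stem is a rounded vowel (*ozumu*, *lago*, *iko*); -i when the last vowel of the stem is an unrounded vowel (*noki*, *ina*).
The last vowel of *bodto* is /o/, which is a rounded vowel, so the suffix is -u, giving *bodtou*.
*keba* — last vowel /a/ (an unrounded vowel) → -i → *kebai*.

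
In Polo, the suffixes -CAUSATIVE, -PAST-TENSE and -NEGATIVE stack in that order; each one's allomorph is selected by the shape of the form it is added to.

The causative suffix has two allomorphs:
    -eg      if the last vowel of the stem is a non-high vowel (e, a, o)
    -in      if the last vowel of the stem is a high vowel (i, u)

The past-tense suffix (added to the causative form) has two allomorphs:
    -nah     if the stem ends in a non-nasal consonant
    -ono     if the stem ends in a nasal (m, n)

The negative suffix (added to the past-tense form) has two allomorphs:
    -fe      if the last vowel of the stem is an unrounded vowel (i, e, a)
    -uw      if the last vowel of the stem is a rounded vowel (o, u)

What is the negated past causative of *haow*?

haowegnahfe

The last vowel of *haow* is /o/, which is a non-high vowel, so the causative suffix is -eg, giving *haoweg*.
The causative form *haoweg* — final consonant /g/ (non-nasal) → -nah → *haowegnah*.
The past-tense form *haowegnah*: last vowel = /a/, an unrounded vowel → -fe → *haowegnahfe*.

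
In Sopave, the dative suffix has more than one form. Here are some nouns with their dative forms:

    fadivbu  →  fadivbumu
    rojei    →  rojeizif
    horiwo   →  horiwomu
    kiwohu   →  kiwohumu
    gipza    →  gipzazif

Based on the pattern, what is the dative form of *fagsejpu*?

fagsejpumu

The alternation tracks the last vowel of the stem — -mu when the last vowel of the stem is a rounded vowel (*fadivbu*, *horiwo*, *kiwohu*); -zif when the last vowel of the stem is an unrounded vowel (*rojei*, *gipza*).
The last vowel of *fagsejpu* is /u/, which is a rounded vowel, so the suffix is -mu, giving *fagsejpumu*.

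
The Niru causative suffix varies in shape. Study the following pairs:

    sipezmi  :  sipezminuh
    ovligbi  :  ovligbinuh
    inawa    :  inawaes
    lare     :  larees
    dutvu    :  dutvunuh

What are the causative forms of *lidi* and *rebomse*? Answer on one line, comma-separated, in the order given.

lidinuh, rebomsees

The pattern is height harmony: -nuh when the last vowel of the stem is a high vowel (*sipezmi*, *ovligbi*, *dutvu*); -es when the last vowel of the stem is a non-high vowel (*inawa*, *lare*).
The last vowel of *lidi* is /i/, which is a high vowel, so the suffix is -nuh, giving *lidinuh*.
*rebomse* — last vowel /e/ (a non-high vowel) → -es → *rebomsees*.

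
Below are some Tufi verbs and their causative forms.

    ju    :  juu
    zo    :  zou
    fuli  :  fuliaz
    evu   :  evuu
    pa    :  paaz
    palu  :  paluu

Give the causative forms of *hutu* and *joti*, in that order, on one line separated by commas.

The alternation tracks the last vowel of the stem — -u when the last vowel of the stem is a rounded vowel (*ju*, *zo*, *evu*, *palu*); -az when the last vowel of the stem is an unrounded vowel (*fuli*, *pa*).
*hutu* — last vowel /u/ (a rounded vowel) → -u → *hutuu*.
The last vowel of *joti* is /i/, which is an unrounded vowel, so the suffix is -az, giving *jotiaz*.

hutuu, jotiaz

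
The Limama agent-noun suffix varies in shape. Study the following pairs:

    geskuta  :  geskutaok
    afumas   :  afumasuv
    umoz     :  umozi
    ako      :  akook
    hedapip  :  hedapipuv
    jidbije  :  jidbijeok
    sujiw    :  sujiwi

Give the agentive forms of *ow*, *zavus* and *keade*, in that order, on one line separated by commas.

owi, zavusuv, keadeok

The alternation tracks the final sound of the stem — -uv when the stem ends in a voiceless consonant (*afumas*, *hedapip*); -i when the stem ends in a voiced consonant (*umoz*, *sujiw*); -ok when the stem ends in a vowel (*geskuta*, *ako*, *jidbije*).
Since the final sound of *ow* is /w/ (a voiced consonant), it takes -i, giving *owi*.
*zavus*: final sound = /s/, a voiceless consonant → -uv → *zavusuv*.
*keade* — final sound /e/ (a vowel) → -ok → *keadeok*.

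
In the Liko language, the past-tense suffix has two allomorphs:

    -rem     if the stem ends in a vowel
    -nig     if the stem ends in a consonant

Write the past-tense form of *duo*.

*duo*: final sound = /o/, a vowel → -rem → *duorem*.

duorem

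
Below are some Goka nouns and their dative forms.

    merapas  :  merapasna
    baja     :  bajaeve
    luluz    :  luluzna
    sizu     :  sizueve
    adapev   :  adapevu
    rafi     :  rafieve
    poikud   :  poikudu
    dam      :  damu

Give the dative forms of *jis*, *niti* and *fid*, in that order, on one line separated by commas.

jisna, nitieve, fidu

The suffix is conditioned by the final sound: -na when the stem ends in a sibilant (*merapas*, *luluz*); -u when the stem ends in a non-sibilant consonant (*adapev*, *poikud*, *dam*); -eve when the stem ends in a vowel (*baja*, *sizu*, *rafi*).
*jis* — final sound /s/ (a sibilant) → -na → *jisna*.
The final sound of *niti* is /i/, which is a vowel, so the suffix is -eve, giving *nitieve*.
Since the final sound of *fid* is /d/ (a non-sibilant consonant), it takes -u, giving *fidu*.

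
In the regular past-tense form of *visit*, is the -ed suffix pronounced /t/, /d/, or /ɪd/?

The stem *visit* ends in /t/ or /d/.
The -ed suffix is realized as /ɪd/ after /t, d/; as /t/ after other voiceless consonants; and as /d/ after other voiced sounds.
So -ed on *visit* is pronounced /ɪd/.

/ɪd/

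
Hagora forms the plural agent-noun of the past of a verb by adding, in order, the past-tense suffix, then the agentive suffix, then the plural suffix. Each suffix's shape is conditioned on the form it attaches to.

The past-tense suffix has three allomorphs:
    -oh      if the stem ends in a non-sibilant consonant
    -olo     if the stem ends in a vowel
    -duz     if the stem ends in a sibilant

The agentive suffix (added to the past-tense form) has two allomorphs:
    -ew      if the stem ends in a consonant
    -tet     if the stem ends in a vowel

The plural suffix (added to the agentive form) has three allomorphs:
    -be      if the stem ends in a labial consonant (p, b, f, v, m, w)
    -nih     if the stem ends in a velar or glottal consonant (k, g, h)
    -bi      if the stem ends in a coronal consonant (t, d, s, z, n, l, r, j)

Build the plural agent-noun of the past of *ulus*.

ulusduzewbe

*ulus*: final sound = /s/, a sibilant → -duz → *ulusduz*.
Since the final sound of the past-tense form *ulusduz* is /z/ (a consonant), it takes -ew, giving *ulusduzew*.
The agentive form *ulusduzew* — final consonant /w/ (labial) → -be → *ulusduzewbe*.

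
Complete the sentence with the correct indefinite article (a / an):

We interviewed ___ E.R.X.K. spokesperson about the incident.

The indefinite article is chosen by the initial *sound* of the following word, not its spelling.
The initialism *E.R.X.K.* is read letter by letter; the first letter, E, is pronounced /iː/, which begins with a vowel sound.
So the article is *an*: We interviewed an E.R.X.K. spokesperson about the incident.

an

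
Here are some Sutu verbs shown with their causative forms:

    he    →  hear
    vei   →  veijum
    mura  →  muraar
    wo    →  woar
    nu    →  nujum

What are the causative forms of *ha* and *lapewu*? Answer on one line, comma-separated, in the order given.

The suffix is conditioned by the last vowel: -jum when the last vowel of the stem is a high vowel (*vei*, *nu*); -ar when the last vowel of the stem is a non-high vowel (*he*, *mura*, *wo*).
The last vowel of *ha* is /a/, which is a non-high vowel, so the suffix is -ar, giving *haar*.
The last vowel of *lapewu* is /u/, which is a high vowel, so the suffix is -jum, giving *lapewujum*.

haar, lapewujum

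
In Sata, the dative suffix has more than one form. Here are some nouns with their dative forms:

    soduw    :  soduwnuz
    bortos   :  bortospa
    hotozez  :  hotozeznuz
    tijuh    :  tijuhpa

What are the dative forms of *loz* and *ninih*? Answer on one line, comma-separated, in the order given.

loznuz, ninihpa

Looking at the final consonant of each stem: -pa when the stem ends in a voiceless consonant (*bortos*, *tijuh*); -nuz when the stem ends in a voiced consonant (*soduw*, *hotozez*).
Since the final consonant of *loz* is /z/ (voiced), it takes -nuz, giving *loznuz*.
Since the final consonant of *ninih* is /h/ (voiceless), it takes -pa, giving *ninihpa*.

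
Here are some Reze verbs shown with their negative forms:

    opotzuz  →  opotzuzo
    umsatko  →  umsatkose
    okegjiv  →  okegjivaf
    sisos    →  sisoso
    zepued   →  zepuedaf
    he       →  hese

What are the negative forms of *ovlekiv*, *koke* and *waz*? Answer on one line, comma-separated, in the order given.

ovlekivaf, kokese, wazo

The suffix is conditioned by the final sound: -o when the stem ends in a sibilant (*opotzuz*, *sisos*); -af when the stem ends in a non-sibilant consonant (*okegjiv*, *zepued*); -se when the stem ends in a vowel (*umsatko*, *he*).
*ovlekiv* — final sound /v/ (a non-sibilant consonant) → -af → *ovlekivaf*.
Since the final sound of *koke* is /e/ (a vowel), it takes -se, giving *kokese*.
*waz* — final sound /z/ (a sibilant) → -o → *wazo*.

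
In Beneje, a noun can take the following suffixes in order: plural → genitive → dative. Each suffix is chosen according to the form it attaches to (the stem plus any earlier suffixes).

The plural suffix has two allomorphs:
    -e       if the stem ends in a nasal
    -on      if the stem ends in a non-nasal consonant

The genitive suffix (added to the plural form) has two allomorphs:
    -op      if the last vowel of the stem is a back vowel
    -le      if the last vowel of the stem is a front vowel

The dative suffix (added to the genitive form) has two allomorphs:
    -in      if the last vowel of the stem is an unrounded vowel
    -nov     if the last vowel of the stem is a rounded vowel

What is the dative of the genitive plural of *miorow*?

*miorow*: final consonant = /w/, non-nasal → -on → *miorowon*.
The plural form *miorowon*: last vowel = /o/, a back vowel → -op → *miorowonop*.
The last vowel of the genitive form *miorowonop* is /o/, which is a rounded vowel, so the dative suffix is -nov, giving *miorowonopnov*.

miorowonopnov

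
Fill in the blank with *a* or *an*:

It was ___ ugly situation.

The indefinite article is chosen by the initial *sound* of the following word, not its spelling.
*ugly* begins with the sound /ʌ/ (u pronounced /ʌ/) — a vowel sound.
So the article is *an*: It was an ugly situation.

an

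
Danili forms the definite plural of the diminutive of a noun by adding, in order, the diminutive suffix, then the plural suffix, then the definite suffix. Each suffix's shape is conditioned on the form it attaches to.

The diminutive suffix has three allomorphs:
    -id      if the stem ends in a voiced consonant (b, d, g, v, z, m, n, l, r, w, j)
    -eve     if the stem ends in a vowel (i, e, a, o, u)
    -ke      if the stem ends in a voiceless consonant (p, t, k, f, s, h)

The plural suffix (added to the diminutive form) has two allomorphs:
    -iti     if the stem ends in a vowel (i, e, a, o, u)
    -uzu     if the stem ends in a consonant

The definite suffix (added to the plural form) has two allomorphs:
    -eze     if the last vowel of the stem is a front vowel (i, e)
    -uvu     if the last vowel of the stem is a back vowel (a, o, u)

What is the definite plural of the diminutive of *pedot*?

pedotkeitieze

*pedot* — final sound /t/ (a voiceless consonant) → -ke → *pedotke*.
Since the final sound of the diminutive form *pedotke* is /e/ (a vowel), it takes -iti, giving *pedotkeiti*.
The plural form *pedotkeiti*: last vowel = /i/, a front vowel → -eze → *pedotkeitieze*.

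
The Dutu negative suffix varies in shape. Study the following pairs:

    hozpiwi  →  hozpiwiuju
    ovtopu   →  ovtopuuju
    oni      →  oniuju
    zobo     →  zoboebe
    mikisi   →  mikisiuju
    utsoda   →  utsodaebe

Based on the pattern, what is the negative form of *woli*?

The pattern is height harmony: -uju when the last vowel of the stem is a high vowel (*hozpiwi*, *ovtopu*, *oni*, *mikisi*); -ebe when the last vowel of the stem is a non-high vowel (*zobo*, *utsoda*).
The last vowel of *woli* is /i/, which is a high vowel, so the suffix is -uju, giving *woliuju*.

woliuju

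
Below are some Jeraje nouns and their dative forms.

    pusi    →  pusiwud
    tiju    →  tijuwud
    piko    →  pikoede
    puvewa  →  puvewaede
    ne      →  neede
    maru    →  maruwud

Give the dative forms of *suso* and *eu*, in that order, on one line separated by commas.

The pattern is height harmony: -wud when the last vowel of the stem is a high vowel (*pusi*, *tiju*, *maru*); -ede when the last vowel of the stem is a non-high vowel (*piko*, *puvewa*, *ne*).
*suso* — last vowel /o/ (a non-high vowel) → -ede → *susoede*.
*eu* — last vowel /u/ (a high vowel) → -wud → *euwud*.

susoede, euwud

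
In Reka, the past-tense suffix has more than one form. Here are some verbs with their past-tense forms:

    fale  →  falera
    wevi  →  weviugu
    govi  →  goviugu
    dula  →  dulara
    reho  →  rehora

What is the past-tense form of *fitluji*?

fitlujiugu

The suffix is conditioned by the last vowel: -ugu when the last vowel of the stem is a high vowel (*wevi*, *govi*); -ra when the last vowel of the stem is a non-high vowel (*fale*, *dula*, *reho*).
The last vowel of *fitluji* is /i/, which is a high vowel, so the suffix is -ugu, giving *fitlujiugu*.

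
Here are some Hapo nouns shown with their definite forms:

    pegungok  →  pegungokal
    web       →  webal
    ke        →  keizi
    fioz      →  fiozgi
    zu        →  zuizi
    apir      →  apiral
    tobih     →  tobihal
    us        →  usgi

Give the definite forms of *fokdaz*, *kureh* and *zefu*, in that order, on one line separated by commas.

fokdazgi, kurehal, zefuizi

The suffix is conditioned by the final sound: -gi when the stem ends in a sibilant (*fioz*, *us*); -al when the stem ends in a non-sibilant consonant (*pegungok*, *web*, *apir*, *tobih*); -izi when the stem ends in a vowel (*ke*, *zu*).
*fokdaz*: final sound = /z/, a sibilant → -gi → *fokdazgi*.
*kureh* — final sound /h/ (a non-sibilant consonant) → -al → *kurehal*.
*zefu* — final sound /u/ (a vowel) → -izi → *zefuizi*.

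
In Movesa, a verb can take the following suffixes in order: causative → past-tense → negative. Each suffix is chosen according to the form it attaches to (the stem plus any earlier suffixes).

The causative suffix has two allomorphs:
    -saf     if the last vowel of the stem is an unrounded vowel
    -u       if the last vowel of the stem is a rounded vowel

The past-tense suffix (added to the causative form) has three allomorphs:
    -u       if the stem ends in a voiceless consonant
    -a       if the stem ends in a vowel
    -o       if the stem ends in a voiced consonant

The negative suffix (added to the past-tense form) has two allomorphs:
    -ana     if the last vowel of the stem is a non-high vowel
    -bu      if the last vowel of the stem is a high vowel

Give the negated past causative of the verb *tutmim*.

tutmimsafubu

*tutmim*: last vowel = /i/, an unrounded vowel → -saf → *tutmimsaf*.
The final sound of the causative form *tutmimsaf* is /f/, which is a voiceless consonant, so the past-tense suffix is -u, giving *tutmimsafu*.
The past-tense form *tutmimsafu*: last vowel = /u/, a high vowel → -bu → *tutmimsafubu*.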